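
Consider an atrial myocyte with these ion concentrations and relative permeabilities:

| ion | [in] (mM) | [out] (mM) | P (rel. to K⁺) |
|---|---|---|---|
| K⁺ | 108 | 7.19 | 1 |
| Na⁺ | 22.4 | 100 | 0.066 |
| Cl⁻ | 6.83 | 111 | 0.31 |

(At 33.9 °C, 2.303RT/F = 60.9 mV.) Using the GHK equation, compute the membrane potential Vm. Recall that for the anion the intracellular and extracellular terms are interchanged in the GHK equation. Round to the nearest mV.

Vm = 60.9 · log₁₀[(Σ P·[cation]ₒ + Σ P·[anion]ᵢ) / (Σ P·[cation]ᵢ + Σ P·[anion]ₒ)]
Numerator = 1×7.19 + 0.066×100 + 0.31×6.83 = 15.91
Denominator = 1×108 + 0.066×22.4 + 0.31×111 = 143.9
Vm = 60.9 · log₁₀(0.11055) = 60.9 × (-0.9564) = -58.25 mV

-58 mV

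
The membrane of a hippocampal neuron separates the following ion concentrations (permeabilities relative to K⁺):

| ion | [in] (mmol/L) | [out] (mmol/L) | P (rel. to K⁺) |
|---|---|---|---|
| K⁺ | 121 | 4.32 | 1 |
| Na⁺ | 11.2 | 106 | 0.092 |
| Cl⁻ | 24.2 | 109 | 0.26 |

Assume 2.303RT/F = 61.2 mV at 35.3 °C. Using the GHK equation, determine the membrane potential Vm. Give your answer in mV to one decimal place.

-53.1 mV

Vm = 61.2 · log₁₀[(Σ P·[cation]ₒ + Σ P·[anion]ᵢ) / (Σ P·[cation]ᵢ + Σ P·[anion]ₒ)]
Numerator = 1×4.32 + 0.092×106 + 0.26×24.2 = 20.36
Denominator = 1×121 + 0.092×11.2 + 0.26×109 = 150.4
Vm = 61.2 · log₁₀(0.13543) = 61.2 × (-0.8683) = -53.14 mV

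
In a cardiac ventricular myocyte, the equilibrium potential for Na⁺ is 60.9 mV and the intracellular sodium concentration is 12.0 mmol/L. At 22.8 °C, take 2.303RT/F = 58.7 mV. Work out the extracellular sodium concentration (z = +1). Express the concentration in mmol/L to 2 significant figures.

130 mmol/L

Nernst: E = (58.7/1) · log₁₀([out]/[in]), so log₁₀([out]/[in]) = 60.9 × 1 / 58.7 = 1.0375.
[out]/[in] = 10^(1.0375) = 10.9.
[out] = 10.9 × 12.0 = 130.8 mmol/L.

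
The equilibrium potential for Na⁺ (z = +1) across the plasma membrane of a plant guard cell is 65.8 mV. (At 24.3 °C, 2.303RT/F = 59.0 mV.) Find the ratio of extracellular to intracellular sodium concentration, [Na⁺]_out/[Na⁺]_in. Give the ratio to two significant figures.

13

log₁₀([out]/[in]) = E·z/(59.0) = 65.8 × 1 / 59.0 = 1.1153
[out]/[in] = 10^(1.1153) = 13.04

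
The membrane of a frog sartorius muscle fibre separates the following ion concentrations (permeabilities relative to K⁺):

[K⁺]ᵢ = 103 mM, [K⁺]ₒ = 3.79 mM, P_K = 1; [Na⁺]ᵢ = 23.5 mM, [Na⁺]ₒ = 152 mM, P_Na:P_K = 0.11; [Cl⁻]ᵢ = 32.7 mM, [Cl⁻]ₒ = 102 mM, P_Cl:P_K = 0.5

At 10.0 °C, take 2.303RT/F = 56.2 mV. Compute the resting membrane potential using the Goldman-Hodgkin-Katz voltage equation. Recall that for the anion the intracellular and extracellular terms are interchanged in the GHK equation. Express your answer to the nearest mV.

-35 mV

Vm = 56.2 · log₁₀[(Σ P·[cation]ₒ + Σ P·[anion]ᵢ) / (Σ P·[cation]ᵢ + Σ P·[anion]ₒ)]
Numerator = 1×3.79 + 0.11×152 + 0.5×32.7 = 36.86
Denominator = 1×103 + 0.11×23.5 + 0.5×102 = 156.6
Vm = 56.2 · log₁₀(0.2354) = 56.2 × (-0.6282) = -35.30 mV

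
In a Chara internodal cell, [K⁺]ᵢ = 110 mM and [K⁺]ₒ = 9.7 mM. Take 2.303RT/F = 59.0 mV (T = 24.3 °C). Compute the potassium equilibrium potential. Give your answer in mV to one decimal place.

-62.2 mV

E = (59.0/z) · log₁₀([K⁺]_out/[K⁺]_in) with z = +1.
= (59.0/1) · log₁₀(9.7/110) = 59.00 · log₁₀(0.08818)
= 59.00 · (-1.0546) = -62.22 mV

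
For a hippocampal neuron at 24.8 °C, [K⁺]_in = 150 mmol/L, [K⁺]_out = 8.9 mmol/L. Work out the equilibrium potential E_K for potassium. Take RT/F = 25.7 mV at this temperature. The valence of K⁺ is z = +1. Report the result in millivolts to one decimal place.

E = (25.7/z) · ln([K⁺]_out/[K⁺]_in) with z = +1.
= (25.7/1) · ln(8.9/150) = 25.70 · ln(0.05933)
= 25.70 · (-2.8246) = -72.59 mV

-72.6 mV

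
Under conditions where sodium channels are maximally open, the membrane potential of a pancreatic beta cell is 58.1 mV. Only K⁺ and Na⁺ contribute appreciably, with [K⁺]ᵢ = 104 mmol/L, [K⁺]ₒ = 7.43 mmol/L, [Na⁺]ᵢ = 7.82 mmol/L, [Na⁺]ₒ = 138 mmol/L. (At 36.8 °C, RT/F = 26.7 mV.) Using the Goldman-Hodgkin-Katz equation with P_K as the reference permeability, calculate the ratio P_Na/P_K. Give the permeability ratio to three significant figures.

Let α = P_Na/P_K. GHK: Vm = 26.7·ln[(Kₒ + α·Naₒ)/(Kᵢ + α·Naᵢ)].
e^(Vm/26.7) = e^(58.1/26.7) = 8.8113
So 8.8113·(Kᵢ + α·Naᵢ) = Kₒ + α·Naₒ → α = (8.8113·104.0 − 7.43) / (138.0 − 8.8113·7.82)
α = (916.4 − 7.43) / (138.0 − 68.9) = 908.9/69.1 = 13.15

13.2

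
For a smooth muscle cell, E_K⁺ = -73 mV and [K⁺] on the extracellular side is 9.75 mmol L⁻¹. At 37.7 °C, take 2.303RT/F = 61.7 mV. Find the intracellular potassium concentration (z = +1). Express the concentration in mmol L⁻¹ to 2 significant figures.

Nernst: E = (61.7/1) · log₁₀([out]/[in]), so log₁₀([out]/[in]) = -73.0 × 1 / 61.7 = -1.1831.
[out]/[in] = 10^(-1.1831) = 0.06559.
[in] = 9.75 / 0.06559 = 148.6 mmol L⁻¹.

150 mmol L⁻¹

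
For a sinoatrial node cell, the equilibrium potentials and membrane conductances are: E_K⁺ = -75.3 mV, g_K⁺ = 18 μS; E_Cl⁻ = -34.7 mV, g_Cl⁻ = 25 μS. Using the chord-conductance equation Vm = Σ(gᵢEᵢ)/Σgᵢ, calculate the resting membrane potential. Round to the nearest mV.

Σ gᵢEᵢ = 18·(-75.3) + 25·(-34.7) = -2222.90
Σ gᵢ = 18 + 25 = 43
Vm = -2222.90 / 43 = -51.70 mV

-52 mV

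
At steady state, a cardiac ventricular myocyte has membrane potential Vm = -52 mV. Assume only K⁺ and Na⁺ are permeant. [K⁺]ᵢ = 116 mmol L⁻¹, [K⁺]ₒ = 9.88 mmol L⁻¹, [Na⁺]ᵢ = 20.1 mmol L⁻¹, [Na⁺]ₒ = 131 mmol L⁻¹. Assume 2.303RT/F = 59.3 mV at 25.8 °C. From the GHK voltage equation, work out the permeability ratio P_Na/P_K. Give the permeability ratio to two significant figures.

Let α = P_Na/P_K. GHK: Vm = 59.3·log₁₀[(Kₒ + α·Naₒ)/(Kᵢ + α·Naᵢ)].
10^(Vm/59.3) = 10^(-52.0/59.3) = 0.13277
So 0.13277·(Kᵢ + α·Naᵢ) = Kₒ + α·Naₒ → α = (0.13277·116.0 − 9.88) / (131.0 − 0.13277·20.1)
α = (15.4 − 9.88) / (131.0 − 2.669) = 5.521/128.3 = 0.04302

0.043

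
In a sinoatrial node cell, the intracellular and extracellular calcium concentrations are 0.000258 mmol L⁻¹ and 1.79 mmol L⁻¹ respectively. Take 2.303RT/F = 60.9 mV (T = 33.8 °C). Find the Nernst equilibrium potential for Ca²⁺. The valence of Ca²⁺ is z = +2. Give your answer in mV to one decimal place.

117.0 mV

E = (60.9/z) · log₁₀([Ca²⁺]_out/[Ca²⁺]_in) with z = +2.
= (60.9/2) · log₁₀(1.79/0.000258) = 30.45 · log₁₀(6938)
= 30.45 · (3.8412) = 116.97 mV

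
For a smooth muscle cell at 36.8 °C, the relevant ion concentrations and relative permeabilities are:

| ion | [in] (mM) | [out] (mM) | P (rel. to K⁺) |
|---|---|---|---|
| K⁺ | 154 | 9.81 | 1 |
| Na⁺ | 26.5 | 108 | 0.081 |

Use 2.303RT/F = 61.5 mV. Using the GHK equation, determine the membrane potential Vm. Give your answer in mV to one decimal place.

-56.9 mV

Vm = 61.5 · log₁₀[(Σ P·[cation]ₒ + Σ P·[anion]ᵢ) / (Σ P·[cation]ᵢ + Σ P·[anion]ₒ)]
Numerator = 1×9.81 + 0.081×108 = 18.56
Denominator = 1×154 + 0.081×26.5 = 156.1
Vm = 61.5 · log₁₀(0.11885) = 61.5 × (-0.9250) = -56.89 mV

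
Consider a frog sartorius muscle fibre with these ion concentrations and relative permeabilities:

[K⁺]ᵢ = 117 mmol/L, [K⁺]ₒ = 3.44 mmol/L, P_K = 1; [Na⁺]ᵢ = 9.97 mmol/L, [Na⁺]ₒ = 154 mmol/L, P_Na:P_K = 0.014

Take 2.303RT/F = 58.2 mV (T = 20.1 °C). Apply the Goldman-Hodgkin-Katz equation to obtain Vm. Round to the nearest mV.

Vm = 58.2 · log₁₀[(Σ P·[cation]ₒ + Σ P·[anion]ᵢ) / (Σ P·[cation]ᵢ + Σ P·[anion]ₒ)]
Numerator = 1×3.44 + 0.014×154 = 5.596
Denominator = 1×117 + 0.014×9.97 = 117.1
Vm = 58.2 · log₁₀(0.047772) = 58.2 × (-1.3208) = -76.87 mV

-77 mV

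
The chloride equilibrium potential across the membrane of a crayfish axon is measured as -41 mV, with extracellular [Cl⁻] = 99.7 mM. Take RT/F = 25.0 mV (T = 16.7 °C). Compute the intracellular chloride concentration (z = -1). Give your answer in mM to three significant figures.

19.3 mM

Nernst: E = (25.0/-1) · ln([out]/[in]), so ln([out]/[in]) = -41.0 × -1 / 25.0 = 1.6400.
[out]/[in] = e^(1.6400) = 5.155.
[in] = 99.7 / 5.155 = 19.34 mM.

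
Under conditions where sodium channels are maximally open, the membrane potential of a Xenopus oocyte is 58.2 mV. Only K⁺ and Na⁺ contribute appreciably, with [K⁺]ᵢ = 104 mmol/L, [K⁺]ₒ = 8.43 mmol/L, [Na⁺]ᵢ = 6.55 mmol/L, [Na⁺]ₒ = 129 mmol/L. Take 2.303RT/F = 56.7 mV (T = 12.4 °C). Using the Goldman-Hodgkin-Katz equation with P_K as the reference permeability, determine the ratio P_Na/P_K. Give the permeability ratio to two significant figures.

Let α = P_Na/P_K. GHK: Vm = 56.7·log₁₀[(Kₒ + α·Naₒ)/(Kᵢ + α·Naᵢ)].
10^(Vm/56.7) = 10^(58.2/56.7) = 10.628
So 10.628·(Kᵢ + α·Naᵢ) = Kₒ + α·Naₒ → α = (10.628·104.0 − 8.43) / (129.0 − 10.628·6.55)
α = (1105 − 8.43) / (129.0 − 69.61) = 1097/59.39 = 18.47

18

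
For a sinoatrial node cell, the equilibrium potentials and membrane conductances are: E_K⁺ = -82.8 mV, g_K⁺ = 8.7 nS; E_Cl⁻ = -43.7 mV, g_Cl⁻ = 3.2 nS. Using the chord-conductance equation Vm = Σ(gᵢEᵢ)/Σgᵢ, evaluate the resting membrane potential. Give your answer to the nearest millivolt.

Σ gᵢEᵢ = 8.7·(-82.8) + 3.2·(-43.7) = -860.20
Σ gᵢ = 8.7 + 3.2 = 11.9
Vm = -860.20 / 11.9 = -72.29 mV

-72 mV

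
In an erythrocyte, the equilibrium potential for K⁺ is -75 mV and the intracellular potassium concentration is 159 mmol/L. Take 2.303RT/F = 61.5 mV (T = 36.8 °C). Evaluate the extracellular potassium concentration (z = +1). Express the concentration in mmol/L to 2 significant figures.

9.6 mmol/L

Nernst: E = (61.5/1) · log₁₀([out]/[in]), so log₁₀([out]/[in]) = -75.0 × 1 / 61.5 = -1.2195.
[out]/[in] = 10^(-1.2195) = 0.06032.
[out] = 0.06032 × 159 = 9.591 mmol/L.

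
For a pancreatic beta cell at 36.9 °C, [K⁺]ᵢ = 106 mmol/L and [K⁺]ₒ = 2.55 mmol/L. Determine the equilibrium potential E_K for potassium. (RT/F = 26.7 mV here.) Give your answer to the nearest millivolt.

-100 mV

E = (26.7/z) · ln([K⁺]_out/[K⁺]_in) with z = +1.
= (26.7/1) · ln(2.55/106) = 26.70 · ln(0.02406)
= 26.70 · (-3.7273) = -99.52 mV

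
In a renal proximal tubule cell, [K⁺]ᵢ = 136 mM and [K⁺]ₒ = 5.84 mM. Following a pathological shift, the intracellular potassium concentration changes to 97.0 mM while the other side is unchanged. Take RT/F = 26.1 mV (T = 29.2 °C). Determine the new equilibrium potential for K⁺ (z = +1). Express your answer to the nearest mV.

-73 mV

After the shift: [K⁺]_out = 5.84, [K⁺]_in = 97.0 mM.
E_new = (26.1/1)·ln(5.84/97.0) = 26.10 · (-2.8100) = -73.34 mV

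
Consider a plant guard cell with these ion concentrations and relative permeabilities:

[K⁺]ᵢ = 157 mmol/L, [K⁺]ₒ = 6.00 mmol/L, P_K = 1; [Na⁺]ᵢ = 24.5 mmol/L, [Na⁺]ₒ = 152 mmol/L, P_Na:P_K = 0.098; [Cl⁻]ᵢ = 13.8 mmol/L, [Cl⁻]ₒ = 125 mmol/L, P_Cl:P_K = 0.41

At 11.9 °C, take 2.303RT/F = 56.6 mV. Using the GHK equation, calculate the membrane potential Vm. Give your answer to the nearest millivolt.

-51 mV

Vm = 56.6 · log₁₀[(Σ P·[cation]ₒ + Σ P·[anion]ᵢ) / (Σ P·[cation]ᵢ + Σ P·[anion]ₒ)]
Numerator = 1×6.00 + 0.098×152 + 0.41×13.8 = 26.55
Denominator = 1×157 + 0.098×24.5 + 0.41×125 = 210.7
Vm = 56.6 · log₁₀(0.12606) = 56.6 × (-0.8994) = -50.91 mV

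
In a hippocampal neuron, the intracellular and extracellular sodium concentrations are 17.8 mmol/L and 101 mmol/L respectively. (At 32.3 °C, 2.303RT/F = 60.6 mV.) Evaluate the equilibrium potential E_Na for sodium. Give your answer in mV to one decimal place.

45.7 mV

E = (60.6/z) · log₁₀([Na⁺]_out/[Na⁺]_in) with z = +1.
= (60.6/1) · log₁₀(101/17.8) = 60.60 · log₁₀(5.674)
= 60.60 · (0.7539) = 45.69 mV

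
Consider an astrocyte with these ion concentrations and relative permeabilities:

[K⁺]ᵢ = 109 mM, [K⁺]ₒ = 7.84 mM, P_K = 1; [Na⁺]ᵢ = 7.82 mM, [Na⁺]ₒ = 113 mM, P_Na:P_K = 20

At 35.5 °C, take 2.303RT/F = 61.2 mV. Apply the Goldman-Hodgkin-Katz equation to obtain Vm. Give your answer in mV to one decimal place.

57.0 mV

Vm = 61.2 · log₁₀[(Σ P·[cation]ₒ + Σ P·[anion]ᵢ) / (Σ P·[cation]ᵢ + Σ P·[anion]ₒ)]
Numerator = 1×7.84 + 20×113 = 2268
Denominator = 1×109 + 20×7.82 = 265.4
Vm = 61.2 · log₁₀(8.545) = 61.2 × (0.9317) = 57.02 mV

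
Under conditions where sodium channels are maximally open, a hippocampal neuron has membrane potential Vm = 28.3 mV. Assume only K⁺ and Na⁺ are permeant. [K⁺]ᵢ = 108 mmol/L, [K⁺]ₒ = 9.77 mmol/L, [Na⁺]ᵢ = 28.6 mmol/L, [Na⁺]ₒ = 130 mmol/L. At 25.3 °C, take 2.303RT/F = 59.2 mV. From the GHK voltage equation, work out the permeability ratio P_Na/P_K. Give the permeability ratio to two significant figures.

Let α = P_Na/P_K. GHK: Vm = 59.2·log₁₀[(Kₒ + α·Naₒ)/(Kᵢ + α·Naᵢ)].
10^(Vm/59.2) = 10^(28.3/59.2) = 3.0064
So 3.0064·(Kᵢ + α·Naᵢ) = Kₒ + α·Naₒ → α = (3.0064·108.0 − 9.77) / (130.0 − 3.0064·28.6)
α = (324.7 − 9.77) / (130.0 − 85.98) = 314.9/44.02 = 7.154

7.2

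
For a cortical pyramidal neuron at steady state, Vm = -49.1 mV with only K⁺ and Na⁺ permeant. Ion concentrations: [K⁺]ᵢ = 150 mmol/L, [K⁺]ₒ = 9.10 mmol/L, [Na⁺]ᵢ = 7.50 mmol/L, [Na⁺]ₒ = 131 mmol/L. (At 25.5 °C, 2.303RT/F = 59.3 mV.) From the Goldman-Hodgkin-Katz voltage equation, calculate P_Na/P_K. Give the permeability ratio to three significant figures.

0.102

Let α = P_Na/P_K. GHK: Vm = 59.3·log₁₀[(Kₒ + α·Naₒ)/(Kᵢ + α·Naᵢ)].
10^(Vm/59.3) = 10^(-49.1/59.3) = 0.1486
So 0.1486·(Kᵢ + α·Naᵢ) = Kₒ + α·Naₒ → α = (0.1486·150.0 − 9.1) / (131.0 − 0.1486·7.5)
α = (22.29 − 9.1) / (131.0 − 1.114) = 13.19/129.9 = 0.1015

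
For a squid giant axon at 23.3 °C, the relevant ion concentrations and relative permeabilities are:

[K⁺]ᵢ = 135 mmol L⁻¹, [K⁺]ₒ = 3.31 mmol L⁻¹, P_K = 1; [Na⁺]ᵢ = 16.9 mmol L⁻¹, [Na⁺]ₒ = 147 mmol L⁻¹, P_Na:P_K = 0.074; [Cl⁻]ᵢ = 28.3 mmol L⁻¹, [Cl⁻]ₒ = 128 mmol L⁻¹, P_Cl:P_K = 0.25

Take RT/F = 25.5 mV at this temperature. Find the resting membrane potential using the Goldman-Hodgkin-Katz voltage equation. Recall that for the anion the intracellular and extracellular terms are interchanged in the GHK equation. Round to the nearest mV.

-53 mV

Vm = 25.5 · ln[(Σ P·[cation]ₒ + Σ P·[anion]ᵢ) / (Σ P·[cation]ᵢ + Σ P·[anion]ₒ)]
Numerator = 1×3.31 + 0.074×147 + 0.25×28.3 = 21.26
Denominator = 1×135 + 0.074×16.9 + 0.25×128 = 168.3
Vm = 25.5 · ln(0.12638) = 25.5 × (-2.0685) = -52.75 mV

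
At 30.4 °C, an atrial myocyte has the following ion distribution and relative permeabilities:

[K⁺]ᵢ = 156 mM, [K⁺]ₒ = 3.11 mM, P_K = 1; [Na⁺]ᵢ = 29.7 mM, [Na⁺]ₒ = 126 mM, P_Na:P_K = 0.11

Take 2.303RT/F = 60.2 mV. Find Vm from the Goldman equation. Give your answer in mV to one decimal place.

Vm = 60.2 · log₁₀[(Σ P·[cation]ₒ + Σ P·[anion]ᵢ) / (Σ P·[cation]ᵢ + Σ P·[anion]ₒ)]
Numerator = 1×3.11 + 0.11×126 = 16.97
Denominator = 1×156 + 0.11×29.7 = 159.3
Vm = 60.2 · log₁₀(0.10655) = 60.2 × (-0.9724) = -58.54 mV

-58.5 mV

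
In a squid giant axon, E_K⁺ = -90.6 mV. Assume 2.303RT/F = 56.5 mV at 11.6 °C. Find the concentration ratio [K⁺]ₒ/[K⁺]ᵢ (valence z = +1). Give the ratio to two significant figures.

0.025

log₁₀([out]/[in]) = E·z/(56.5) = -90.6 × 1 / 56.5 = -1.6035
[out]/[in] = 10^(-1.6035) = 0.02491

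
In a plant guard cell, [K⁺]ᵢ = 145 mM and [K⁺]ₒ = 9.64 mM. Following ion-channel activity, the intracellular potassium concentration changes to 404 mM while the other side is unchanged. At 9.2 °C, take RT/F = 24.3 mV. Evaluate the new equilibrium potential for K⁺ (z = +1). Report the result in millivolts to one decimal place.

After the shift: [K⁺]_out = 9.64, [K⁺]_in = 404 mM.
E_new = (24.3/1)·ln(9.64/404) = 24.30 · (-3.7355) = -90.77 mV

-90.8 mV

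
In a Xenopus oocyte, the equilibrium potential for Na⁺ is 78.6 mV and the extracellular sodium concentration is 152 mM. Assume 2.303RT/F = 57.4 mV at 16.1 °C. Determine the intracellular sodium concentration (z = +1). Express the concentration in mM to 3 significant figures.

6.49 mM

Nernst: E = (57.4/1) · log₁₀([out]/[in]), so log₁₀([out]/[in]) = 78.6 × 1 / 57.4 = 1.3693.
[out]/[in] = 10^(1.3693) = 23.41.
[in] = 152 / 23.41 = 6.494 mM.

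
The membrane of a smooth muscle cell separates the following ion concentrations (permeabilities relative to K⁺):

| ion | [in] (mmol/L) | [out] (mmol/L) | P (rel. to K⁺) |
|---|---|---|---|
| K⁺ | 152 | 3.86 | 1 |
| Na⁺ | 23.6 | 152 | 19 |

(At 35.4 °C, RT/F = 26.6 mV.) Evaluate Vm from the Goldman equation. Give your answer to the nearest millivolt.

42 mV

Vm = 26.6 · ln[(Σ P·[cation]ₒ + Σ P·[anion]ᵢ) / (Σ P·[cation]ᵢ + Σ P·[anion]ₒ)]
Numerator = 1×3.86 + 19×152 = 2892
Denominator = 1×152 + 19×23.6 = 600.4
Vm = 26.6 · ln(4.8166) = 26.6 × (1.5721) = 41.82 mV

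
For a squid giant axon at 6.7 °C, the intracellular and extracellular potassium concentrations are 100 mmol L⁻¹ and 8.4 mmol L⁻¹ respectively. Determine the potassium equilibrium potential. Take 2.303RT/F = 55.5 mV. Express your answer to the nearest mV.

-60 mV

E = (55.5/z) · log₁₀([K⁺]_out/[K⁺]_in) with z = +1.
= (55.5/1) · log₁₀(8.4/100) = 55.50 · log₁₀(0.084)
= 55.50 · (-1.0757) = -59.70 mV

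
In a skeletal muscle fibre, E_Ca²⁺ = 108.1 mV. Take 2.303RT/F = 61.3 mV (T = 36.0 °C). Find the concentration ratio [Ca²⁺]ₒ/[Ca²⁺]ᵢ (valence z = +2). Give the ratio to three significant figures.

log₁₀([out]/[in]) = E·z/(61.3) = 108.1 × 2 / 61.3 = 3.5269
[out]/[in] = 10^(3.5269) = 3364

3360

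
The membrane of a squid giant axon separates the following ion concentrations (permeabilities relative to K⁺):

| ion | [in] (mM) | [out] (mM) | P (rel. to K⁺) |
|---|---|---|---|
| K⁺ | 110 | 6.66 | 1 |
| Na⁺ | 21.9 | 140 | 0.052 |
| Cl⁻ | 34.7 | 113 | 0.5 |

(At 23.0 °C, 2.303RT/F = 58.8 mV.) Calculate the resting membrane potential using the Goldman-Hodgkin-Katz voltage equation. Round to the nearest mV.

Vm = 58.8 · log₁₀[(Σ P·[cation]ₒ + Σ P·[anion]ᵢ) / (Σ P·[cation]ᵢ + Σ P·[anion]ₒ)]
Numerator = 1×6.66 + 0.052×140 + 0.5×34.7 = 31.29
Denominator = 1×110 + 0.052×21.9 + 0.5×113 = 167.6
Vm = 58.8 · log₁₀(0.18665) = 58.8 × (-0.7290) = -42.86 mV

-43 mV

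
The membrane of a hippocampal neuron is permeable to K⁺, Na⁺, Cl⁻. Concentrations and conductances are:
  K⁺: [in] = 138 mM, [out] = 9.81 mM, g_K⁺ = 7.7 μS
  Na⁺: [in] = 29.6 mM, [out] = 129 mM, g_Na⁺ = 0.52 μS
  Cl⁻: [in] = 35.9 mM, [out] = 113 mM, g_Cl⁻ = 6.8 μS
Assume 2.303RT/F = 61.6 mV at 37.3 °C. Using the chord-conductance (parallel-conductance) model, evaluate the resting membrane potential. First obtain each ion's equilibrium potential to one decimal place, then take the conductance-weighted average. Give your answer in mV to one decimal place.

E_K⁺ = (61.6/1)·log₁₀(9.81/138) = -70.7 mV
E_Na⁺ = (61.6/1)·log₁₀(129/29.6) = 39.4 mV
E_Cl⁻ = (61.6/-1)·log₁₀(113/35.9) = -30.7 mV
Vm = (Σ gᵢEᵢ)/(Σ gᵢ) = (7.7·-70.7 + 0.52·39.4 + 6.8·-30.7) / (7.7 + 0.52 + 6.8)
= -732.66 / 15.02 = -48.78 mV

-48.8 mV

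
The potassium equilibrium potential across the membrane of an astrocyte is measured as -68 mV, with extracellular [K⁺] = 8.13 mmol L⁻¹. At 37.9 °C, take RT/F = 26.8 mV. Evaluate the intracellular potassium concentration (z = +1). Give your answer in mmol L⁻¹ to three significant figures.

Nernst: E = (26.8/1) · ln([out]/[in]), so ln([out]/[in]) = -68.0 × 1 / 26.8 = -2.5373.
[out]/[in] = e^(-2.5373) = 0.07908.
[in] = 8.13 / 0.07908 = 102.8 mmol L⁻¹.

103 mmol L⁻¹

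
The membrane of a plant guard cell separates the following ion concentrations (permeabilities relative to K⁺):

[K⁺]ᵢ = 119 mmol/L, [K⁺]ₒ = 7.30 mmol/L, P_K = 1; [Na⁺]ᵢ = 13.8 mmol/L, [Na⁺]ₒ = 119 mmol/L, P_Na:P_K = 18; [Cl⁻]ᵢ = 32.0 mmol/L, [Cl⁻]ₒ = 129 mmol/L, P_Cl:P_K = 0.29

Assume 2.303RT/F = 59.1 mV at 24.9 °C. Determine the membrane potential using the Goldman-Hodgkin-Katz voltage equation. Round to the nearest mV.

43 mV

Vm = 59.1 · log₁₀[(Σ P·[cation]ₒ + Σ P·[anion]ᵢ) / (Σ P·[cation]ᵢ + Σ P·[anion]ₒ)]
Numerator = 1×7.30 + 18×119 + 0.29×32.0 = 2159
Denominator = 1×119 + 18×13.8 + 0.29×129 = 404.8
Vm = 59.1 · log₁₀(5.3323) = 59.1 × (0.7269) = 42.96 mV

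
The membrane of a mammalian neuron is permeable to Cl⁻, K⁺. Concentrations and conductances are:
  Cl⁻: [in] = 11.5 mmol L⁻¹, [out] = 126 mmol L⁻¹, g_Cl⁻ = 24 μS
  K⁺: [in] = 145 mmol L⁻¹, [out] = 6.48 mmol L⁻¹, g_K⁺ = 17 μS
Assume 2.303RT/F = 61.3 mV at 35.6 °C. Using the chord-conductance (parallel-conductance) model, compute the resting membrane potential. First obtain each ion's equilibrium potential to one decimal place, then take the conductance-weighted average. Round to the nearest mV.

E_Cl⁻ = (61.3/-1)·log₁₀(126/11.5) = -63.7 mV
E_K⁺ = (61.3/1)·log₁₀(6.48/145) = -82.7 mV
Vm = (Σ gᵢEᵢ)/(Σ gᵢ) = (24·-63.7 + 17·-82.7) / (24 + 17)
= -2934.70 / 41 = -71.58 mV

-72 mV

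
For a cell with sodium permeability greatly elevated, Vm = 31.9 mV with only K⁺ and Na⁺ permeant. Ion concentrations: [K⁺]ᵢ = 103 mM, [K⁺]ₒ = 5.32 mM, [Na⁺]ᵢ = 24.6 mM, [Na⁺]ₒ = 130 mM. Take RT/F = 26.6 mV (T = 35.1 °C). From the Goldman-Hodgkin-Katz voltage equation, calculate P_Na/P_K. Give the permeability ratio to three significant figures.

6.95

Let α = P_Na/P_K. GHK: Vm = 26.6·ln[(Kₒ + α·Naₒ)/(Kᵢ + α·Naᵢ)].
e^(Vm/26.6) = e^(31.9/26.6) = 3.3176
So 3.3176·(Kᵢ + α·Naᵢ) = Kₒ + α·Naₒ → α = (3.3176·103.0 − 5.32) / (130.0 − 3.3176·24.6)
α = (341.7 − 5.32) / (130.0 − 81.61) = 336.4/48.39 = 6.952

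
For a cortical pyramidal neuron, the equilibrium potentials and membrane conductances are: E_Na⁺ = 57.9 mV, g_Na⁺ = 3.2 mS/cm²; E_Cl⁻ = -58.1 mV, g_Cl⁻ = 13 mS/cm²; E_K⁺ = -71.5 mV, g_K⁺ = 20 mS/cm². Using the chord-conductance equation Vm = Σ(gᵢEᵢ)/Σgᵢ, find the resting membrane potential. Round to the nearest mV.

-55 mV

Σ gᵢEᵢ = 3.2·(57.9) + 13·(-58.1) + 20·(-71.5) = -2000.02
Σ gᵢ = 3.2 + 13 + 20 = 36.2
Vm = -2000.02 / 36.2 = -55.25 mV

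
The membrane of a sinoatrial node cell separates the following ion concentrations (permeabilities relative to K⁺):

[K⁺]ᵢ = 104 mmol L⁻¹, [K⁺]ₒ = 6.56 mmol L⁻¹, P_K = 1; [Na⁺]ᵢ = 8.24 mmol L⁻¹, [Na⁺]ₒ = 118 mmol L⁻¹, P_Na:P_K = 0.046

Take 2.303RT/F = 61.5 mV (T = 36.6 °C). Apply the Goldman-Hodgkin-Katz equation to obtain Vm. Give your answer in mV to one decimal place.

-57.8 mV

Vm = 61.5 · log₁₀[(Σ P·[cation]ₒ + Σ P·[anion]ᵢ) / (Σ P·[cation]ᵢ + Σ P·[anion]ₒ)]
Numerator = 1×6.56 + 0.046×118 = 11.99
Denominator = 1×104 + 0.046×8.24 = 104.4
Vm = 61.5 · log₁₀(0.11485) = 61.5 × (-0.9399) = -57.80 mV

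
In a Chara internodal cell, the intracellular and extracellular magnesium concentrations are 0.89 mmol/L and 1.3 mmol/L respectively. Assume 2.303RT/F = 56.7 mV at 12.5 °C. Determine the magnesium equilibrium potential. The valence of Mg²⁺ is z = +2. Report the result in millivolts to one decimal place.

E = (56.7/z) · log₁₀([Mg²⁺]_out/[Mg²⁺]_in) with z = +2.
= (56.7/2) · log₁₀(1.3/0.89) = 28.35 · log₁₀(1.461)
= 28.35 · (0.1646) = 4.67 mV

4.7 mV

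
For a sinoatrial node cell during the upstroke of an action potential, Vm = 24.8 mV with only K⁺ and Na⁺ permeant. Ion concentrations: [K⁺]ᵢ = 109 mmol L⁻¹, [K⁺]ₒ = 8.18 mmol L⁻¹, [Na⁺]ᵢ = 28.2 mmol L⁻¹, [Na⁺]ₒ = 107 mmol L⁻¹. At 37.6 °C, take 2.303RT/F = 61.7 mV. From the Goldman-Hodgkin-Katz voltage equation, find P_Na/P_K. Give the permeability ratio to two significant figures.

7.4

Let α = P_Na/P_K. GHK: Vm = 61.7·log₁₀[(Kₒ + α·Naₒ)/(Kᵢ + α·Naᵢ)].
10^(Vm/61.7) = 10^(24.8/61.7) = 2.5232
So 2.5232·(Kᵢ + α·Naᵢ) = Kₒ + α·Naₒ → α = (2.5232·109.0 − 8.18) / (107.0 − 2.5232·28.2)
α = (275 − 8.18) / (107.0 − 71.15) = 266.8/35.85 = 7.444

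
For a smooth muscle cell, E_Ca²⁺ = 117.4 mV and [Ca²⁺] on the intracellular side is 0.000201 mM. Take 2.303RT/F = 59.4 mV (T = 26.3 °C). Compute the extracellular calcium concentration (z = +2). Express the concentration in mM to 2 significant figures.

Nernst: E = (59.4/2) · log₁₀([out]/[in]), so log₁₀([out]/[in]) = 117.4 × 2 / 59.4 = 3.9529.
[out]/[in] = 10^(3.9529) = 8971.
[out] = 8971 × 0.000201 = 1.803 mM.

1.8 mM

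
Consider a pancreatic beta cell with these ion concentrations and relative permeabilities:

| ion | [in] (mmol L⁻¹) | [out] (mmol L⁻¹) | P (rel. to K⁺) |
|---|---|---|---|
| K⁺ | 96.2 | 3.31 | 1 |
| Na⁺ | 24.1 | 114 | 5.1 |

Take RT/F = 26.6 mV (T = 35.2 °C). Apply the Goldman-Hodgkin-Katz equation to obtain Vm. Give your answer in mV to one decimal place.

Vm = 26.6 · ln[(Σ P·[cation]ₒ + Σ P·[anion]ᵢ) / (Σ P·[cation]ᵢ + Σ P·[anion]ₒ)]
Numerator = 1×3.31 + 5.1×114 = 584.7
Denominator = 1×96.2 + 5.1×24.1 = 219.1
Vm = 26.6 · ln(2.6686) = 26.6 × (0.9815) = 26.11 mV

26.1 mV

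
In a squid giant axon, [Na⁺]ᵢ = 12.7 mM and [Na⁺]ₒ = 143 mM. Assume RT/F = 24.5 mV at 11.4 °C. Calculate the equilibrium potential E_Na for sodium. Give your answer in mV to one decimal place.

59.3 mV

E = (24.5/z) · ln([Na⁺]_out/[Na⁺]_in) with z = +1.
= (24.5/1) · ln(143/12.7) = 24.50 · ln(11.26)
= 24.50 · (2.4212) = 59.32 mV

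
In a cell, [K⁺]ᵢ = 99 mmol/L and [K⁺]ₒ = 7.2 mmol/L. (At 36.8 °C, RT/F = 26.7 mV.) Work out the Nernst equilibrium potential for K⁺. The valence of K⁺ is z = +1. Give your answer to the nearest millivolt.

-70 mV

E = (26.7/z) · ln([K⁺]_out/[K⁺]_in) with z = +1.
= (26.7/1) · ln(7.2/99) = 26.70 · ln(0.07273)
= 26.70 · (-2.6210) = -69.98 mV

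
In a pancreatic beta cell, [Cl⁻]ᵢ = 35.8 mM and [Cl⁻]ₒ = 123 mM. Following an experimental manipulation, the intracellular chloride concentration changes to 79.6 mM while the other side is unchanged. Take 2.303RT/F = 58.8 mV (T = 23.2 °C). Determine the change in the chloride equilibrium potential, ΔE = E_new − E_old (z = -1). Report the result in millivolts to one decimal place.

E_old = (58.8/-1)·log₁₀(123/35.8) = -31.52 mV
E_new = (58.8/-1)·log₁₀(123/79.6) = -11.11 mV
ΔE = -11.11 − (-31.52) = 20.41 mV

20.4 mV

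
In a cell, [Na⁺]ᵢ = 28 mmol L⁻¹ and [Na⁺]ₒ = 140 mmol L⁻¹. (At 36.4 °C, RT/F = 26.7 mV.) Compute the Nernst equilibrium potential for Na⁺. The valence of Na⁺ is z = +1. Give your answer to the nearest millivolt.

43 mV

E = (26.7/z) · ln([Na⁺]_out/[Na⁺]_in) with z = +1.
= (26.7/1) · ln(140/28) = 26.70 · ln(5)
= 26.70 · (1.6094) = 42.97 mV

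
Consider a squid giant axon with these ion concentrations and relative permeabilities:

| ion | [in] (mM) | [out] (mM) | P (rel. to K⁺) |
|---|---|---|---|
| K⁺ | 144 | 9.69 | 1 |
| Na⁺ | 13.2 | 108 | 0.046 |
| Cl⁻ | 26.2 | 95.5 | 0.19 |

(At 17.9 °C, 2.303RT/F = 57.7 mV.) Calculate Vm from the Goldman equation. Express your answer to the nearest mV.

Vm = 57.7 · log₁₀[(Σ P·[cation]ₒ + Σ P·[anion]ᵢ) / (Σ P·[cation]ᵢ + Σ P·[anion]ₒ)]
Numerator = 1×9.69 + 0.046×108 + 0.19×26.2 = 19.64
Denominator = 1×144 + 0.046×13.2 + 0.19×95.5 = 162.8
Vm = 57.7 · log₁₀(0.12065) = 57.7 × (-0.9185) = -53.00 mV

-53 mV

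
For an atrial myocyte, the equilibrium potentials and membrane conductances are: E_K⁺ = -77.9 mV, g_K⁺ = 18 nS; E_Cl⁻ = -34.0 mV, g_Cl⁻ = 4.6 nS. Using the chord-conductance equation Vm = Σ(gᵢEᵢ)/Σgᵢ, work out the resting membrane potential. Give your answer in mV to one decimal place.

-69.0 mV

Σ gᵢEᵢ = 18·(-77.9) + 4.6·(-34.0) = -1558.60
Σ gᵢ = 18 + 4.6 = 22.6
Vm = -1558.60 / 22.6 = -68.96 mV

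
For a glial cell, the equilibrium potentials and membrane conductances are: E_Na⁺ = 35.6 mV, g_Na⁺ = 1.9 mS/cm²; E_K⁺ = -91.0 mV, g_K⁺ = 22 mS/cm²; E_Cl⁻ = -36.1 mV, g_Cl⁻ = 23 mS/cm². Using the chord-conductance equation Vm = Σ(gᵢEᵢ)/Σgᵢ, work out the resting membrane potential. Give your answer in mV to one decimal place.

-58.9 mV

Σ gᵢEᵢ = 1.9·(35.6) + 22·(-91.0) + 23·(-36.1) = -2764.66
Σ gᵢ = 1.9 + 22 + 23 = 46.9
Vm = -2764.66 / 46.9 = -58.95 mV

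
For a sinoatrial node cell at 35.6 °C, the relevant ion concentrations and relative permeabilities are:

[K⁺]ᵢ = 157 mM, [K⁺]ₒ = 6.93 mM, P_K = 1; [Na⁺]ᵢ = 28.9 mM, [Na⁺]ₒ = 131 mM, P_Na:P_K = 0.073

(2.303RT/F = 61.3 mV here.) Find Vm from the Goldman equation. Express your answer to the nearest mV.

-60 mV

Vm = 61.3 · log₁₀[(Σ P·[cation]ₒ + Σ P·[anion]ᵢ) / (Σ P·[cation]ᵢ + Σ P·[anion]ₒ)]
Numerator = 1×6.93 + 0.073×131 = 16.49
Denominator = 1×157 + 0.073×28.9 = 159.1
Vm = 61.3 · log₁₀(0.10366) = 61.3 × (-0.9844) = -60.34 mV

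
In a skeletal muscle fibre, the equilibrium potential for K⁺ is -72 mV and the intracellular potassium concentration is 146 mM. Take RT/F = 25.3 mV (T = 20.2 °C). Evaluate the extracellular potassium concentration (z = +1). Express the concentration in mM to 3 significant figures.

Nernst: E = (25.3/1) · ln([out]/[in]), so ln([out]/[in]) = -72.0 × 1 / 25.3 = -2.8458.
[out]/[in] = e^(-2.8458) = 0.05808.
[out] = 0.05808 × 146 = 8.48 mM.

8.48 mM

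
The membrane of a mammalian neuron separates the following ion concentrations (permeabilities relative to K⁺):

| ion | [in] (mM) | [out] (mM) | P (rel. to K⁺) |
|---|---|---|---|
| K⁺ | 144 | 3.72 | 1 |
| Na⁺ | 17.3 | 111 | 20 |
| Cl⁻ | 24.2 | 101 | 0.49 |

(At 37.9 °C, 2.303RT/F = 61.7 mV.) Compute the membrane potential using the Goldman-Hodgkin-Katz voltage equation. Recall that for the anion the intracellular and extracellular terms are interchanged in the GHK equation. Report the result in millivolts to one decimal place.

38.1 mV

Vm = 61.7 · log₁₀[(Σ P·[cation]ₒ + Σ P·[anion]ᵢ) / (Σ P·[cation]ᵢ + Σ P·[anion]ₒ)]
Numerator = 1×3.72 + 20×111 + 0.49×24.2 = 2236
Denominator = 1×144 + 20×17.3 + 0.49×101 = 539.5
Vm = 61.7 · log₁₀(4.1439) = 61.7 × (0.6174) = 38.09 mV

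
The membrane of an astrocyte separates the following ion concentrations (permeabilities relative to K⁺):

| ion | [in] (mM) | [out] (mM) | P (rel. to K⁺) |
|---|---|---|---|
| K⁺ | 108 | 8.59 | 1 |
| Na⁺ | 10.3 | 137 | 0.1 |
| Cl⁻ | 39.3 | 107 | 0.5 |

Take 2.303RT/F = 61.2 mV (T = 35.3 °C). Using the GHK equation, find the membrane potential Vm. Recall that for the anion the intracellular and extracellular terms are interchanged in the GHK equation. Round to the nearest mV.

Vm = 61.2 · log₁₀[(Σ P·[cation]ₒ + Σ P·[anion]ᵢ) / (Σ P·[cation]ᵢ + Σ P·[anion]ₒ)]
Numerator = 1×8.59 + 0.1×137 + 0.5×39.3 = 41.94
Denominator = 1×108 + 0.1×10.3 + 0.5×107 = 162.5
Vm = 61.2 · log₁₀(0.25804) = 61.2 × (-0.5883) = -36.00 mV

-36 mV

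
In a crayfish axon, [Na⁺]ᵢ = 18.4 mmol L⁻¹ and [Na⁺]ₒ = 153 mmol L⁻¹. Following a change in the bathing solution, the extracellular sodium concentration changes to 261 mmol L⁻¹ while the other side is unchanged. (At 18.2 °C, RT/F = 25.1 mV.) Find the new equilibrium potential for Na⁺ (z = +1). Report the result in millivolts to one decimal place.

After the shift: [Na⁺]_out = 261, [Na⁺]_in = 18.4 mmol L⁻¹.
E_new = (25.1/1)·ln(261/18.4) = 25.10 · (2.6522) = 66.57 mV

66.6 mV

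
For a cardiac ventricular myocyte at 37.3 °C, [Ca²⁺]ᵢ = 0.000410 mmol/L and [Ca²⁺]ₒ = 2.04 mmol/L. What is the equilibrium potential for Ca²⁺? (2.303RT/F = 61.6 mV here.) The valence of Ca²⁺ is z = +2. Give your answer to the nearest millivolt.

E = (61.6/z) · log₁₀([Ca²⁺]_out/[Ca²⁺]_in) with z = +2.
= (61.6/2) · log₁₀(2.04/0.000410) = 30.80 · log₁₀(4976)
= 30.80 · (3.6968) = 113.86 mV

114 mV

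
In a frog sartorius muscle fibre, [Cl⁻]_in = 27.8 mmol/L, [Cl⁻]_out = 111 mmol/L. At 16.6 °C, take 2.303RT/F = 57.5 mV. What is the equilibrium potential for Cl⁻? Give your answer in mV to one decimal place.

-34.6 mV

E = (57.5/z) · log₁₀([Cl⁻]_out/[Cl⁻]_in) with z = -1.
For an anion, dividing by z = -1 reverses the sign.
= (57.5/-1) · log₁₀(111/27.8) = -57.50 · log₁₀(3.993)
= -57.50 · (0.6013) = -34.57 mV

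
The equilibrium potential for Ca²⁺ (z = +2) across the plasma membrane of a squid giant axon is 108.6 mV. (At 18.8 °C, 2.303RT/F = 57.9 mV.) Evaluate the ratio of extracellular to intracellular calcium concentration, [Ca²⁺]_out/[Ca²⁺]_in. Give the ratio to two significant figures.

5600

log₁₀([out]/[in]) = E·z/(57.9) = 108.6 × 2 / 57.9 = 3.7513
[out]/[in] = 10^(3.7513) = 5640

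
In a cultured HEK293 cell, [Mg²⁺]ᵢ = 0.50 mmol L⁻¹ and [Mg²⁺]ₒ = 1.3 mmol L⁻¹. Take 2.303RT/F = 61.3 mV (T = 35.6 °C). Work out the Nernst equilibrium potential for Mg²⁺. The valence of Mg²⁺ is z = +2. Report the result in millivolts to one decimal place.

E = (61.3/z) · log₁₀([Mg²⁺]_out/[Mg²⁺]_in) with z = +2.
= (61.3/2) · log₁₀(1.3/0.50) = 30.65 · log₁₀(2.6)
= 30.65 · (0.4150) = 12.72 mV

12.7 mV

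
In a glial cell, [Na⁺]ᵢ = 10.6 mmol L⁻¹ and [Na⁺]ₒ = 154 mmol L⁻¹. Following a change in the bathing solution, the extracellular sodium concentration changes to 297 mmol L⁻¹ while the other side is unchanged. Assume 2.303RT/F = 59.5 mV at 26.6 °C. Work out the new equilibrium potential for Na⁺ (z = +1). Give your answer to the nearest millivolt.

86 mV

After the shift: [Na⁺]_out = 297, [Na⁺]_in = 10.6 mmol L⁻¹.
E_new = (59.5/1)·log₁₀(297/10.6) = 59.50 · (1.4475) = 86.12 mV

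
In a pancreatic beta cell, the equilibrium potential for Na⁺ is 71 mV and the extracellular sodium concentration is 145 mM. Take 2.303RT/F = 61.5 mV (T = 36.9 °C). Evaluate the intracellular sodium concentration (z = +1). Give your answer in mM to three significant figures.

10.2 mM

Nernst: E = (61.5/1) · log₁₀([out]/[in]), so log₁₀([out]/[in]) = 71.0 × 1 / 61.5 = 1.1545.
[out]/[in] = 10^(1.1545) = 14.27.
[in] = 145 / 14.27 = 10.16 mM.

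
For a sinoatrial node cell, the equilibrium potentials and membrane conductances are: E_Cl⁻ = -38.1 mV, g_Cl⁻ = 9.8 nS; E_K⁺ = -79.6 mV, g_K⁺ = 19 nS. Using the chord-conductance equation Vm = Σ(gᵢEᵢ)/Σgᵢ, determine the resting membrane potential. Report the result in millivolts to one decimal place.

-65.5 mV

Σ gᵢEᵢ = 9.8·(-38.1) + 19·(-79.6) = -1885.78
Σ gᵢ = 9.8 + 19 = 28.8
Vm = -1885.78 / 28.8 = -65.48 mV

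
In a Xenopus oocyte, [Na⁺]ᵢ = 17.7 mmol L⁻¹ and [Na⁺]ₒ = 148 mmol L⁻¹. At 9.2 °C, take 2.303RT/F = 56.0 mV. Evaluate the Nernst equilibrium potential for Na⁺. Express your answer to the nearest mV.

52 mV

E = (56.0/z) · log₁₀([Na⁺]_out/[Na⁺]_in) with z = +1.
= (56.0/1) · log₁₀(148/17.7) = 56.00 · log₁₀(8.362)
= 56.00 · (0.9223) = 51.65 mV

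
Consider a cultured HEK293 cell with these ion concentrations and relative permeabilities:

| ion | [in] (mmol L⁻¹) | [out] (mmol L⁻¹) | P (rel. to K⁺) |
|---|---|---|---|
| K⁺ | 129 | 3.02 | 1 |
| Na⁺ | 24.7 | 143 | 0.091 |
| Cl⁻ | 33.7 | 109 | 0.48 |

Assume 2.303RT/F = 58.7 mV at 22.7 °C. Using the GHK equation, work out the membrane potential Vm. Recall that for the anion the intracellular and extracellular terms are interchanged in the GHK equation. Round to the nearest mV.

-44 mV

Vm = 58.7 · log₁₀[(Σ P·[cation]ₒ + Σ P·[anion]ᵢ) / (Σ P·[cation]ᵢ + Σ P·[anion]ₒ)]
Numerator = 1×3.02 + 0.091×143 + 0.48×33.7 = 32.21
Denominator = 1×129 + 0.091×24.7 + 0.48×109 = 183.6
Vm = 58.7 · log₁₀(0.17546) = 58.7 × (-0.7558) = -44.37 mV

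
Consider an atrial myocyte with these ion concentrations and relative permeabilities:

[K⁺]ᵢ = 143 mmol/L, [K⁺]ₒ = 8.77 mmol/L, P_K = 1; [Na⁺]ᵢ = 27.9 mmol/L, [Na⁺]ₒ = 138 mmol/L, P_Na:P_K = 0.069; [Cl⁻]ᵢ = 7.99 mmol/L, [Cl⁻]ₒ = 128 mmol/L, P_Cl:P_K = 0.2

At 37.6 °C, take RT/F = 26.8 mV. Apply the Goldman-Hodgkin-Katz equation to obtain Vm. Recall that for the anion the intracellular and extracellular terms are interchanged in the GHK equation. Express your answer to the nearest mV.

-58 mV

Vm = 26.8 · ln[(Σ P·[cation]ₒ + Σ P·[anion]ᵢ) / (Σ P·[cation]ᵢ + Σ P·[anion]ₒ)]
Numerator = 1×8.77 + 0.069×138 + 0.2×7.99 = 19.89
Denominator = 1×143 + 0.069×27.9 + 0.2×128 = 170.5
Vm = 26.8 · ln(0.11664) = 26.8 × (-2.1487) = -57.58 mV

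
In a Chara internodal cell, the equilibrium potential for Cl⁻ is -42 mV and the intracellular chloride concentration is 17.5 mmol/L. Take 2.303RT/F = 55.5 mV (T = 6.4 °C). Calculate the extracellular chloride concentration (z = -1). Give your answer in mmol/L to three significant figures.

Nernst: E = (55.5/-1) · log₁₀([out]/[in]), so log₁₀([out]/[in]) = -42.0 × -1 / 55.5 = 0.7568.
[out]/[in] = 10^(0.7568) = 5.712.
[out] = 5.712 × 17.5 = 99.95 mmol/L.

100 mmol/L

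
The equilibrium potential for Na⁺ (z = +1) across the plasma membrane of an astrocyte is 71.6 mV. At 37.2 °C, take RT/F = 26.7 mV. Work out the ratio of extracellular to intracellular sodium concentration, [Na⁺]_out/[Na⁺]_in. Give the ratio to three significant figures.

14.6

ln([out]/[in]) = E·z/(26.7) = 71.6 × 1 / 26.7 = 2.6816
[out]/[in] = e^(2.6816) = 14.61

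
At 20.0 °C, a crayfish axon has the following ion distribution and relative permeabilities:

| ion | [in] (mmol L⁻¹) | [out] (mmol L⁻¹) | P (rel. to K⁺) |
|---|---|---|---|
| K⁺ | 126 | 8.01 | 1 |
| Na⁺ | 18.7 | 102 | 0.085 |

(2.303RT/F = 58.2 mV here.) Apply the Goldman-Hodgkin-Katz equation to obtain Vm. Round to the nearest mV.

Vm = 58.2 · log₁₀[(Σ P·[cation]ₒ + Σ P·[anion]ᵢ) / (Σ P·[cation]ᵢ + Σ P·[anion]ₒ)]
Numerator = 1×8.01 + 0.085×102 = 16.68
Denominator = 1×126 + 0.085×18.7 = 127.6
Vm = 58.2 · log₁₀(0.13073) = 58.2 × (-0.8836) = -51.43 mV

-51 mV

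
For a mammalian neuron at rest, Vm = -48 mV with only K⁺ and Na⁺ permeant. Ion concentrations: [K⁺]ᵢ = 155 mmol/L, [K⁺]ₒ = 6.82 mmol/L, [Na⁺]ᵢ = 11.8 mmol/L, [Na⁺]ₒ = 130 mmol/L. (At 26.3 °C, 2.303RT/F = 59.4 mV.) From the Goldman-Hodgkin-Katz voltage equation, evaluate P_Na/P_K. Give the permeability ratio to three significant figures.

0.135

Let α = P_Na/P_K. GHK: Vm = 59.4·log₁₀[(Kₒ + α·Naₒ)/(Kᵢ + α·Naᵢ)].
10^(Vm/59.4) = 10^(-48.0/59.4) = 0.15557
So 0.15557·(Kᵢ + α·Naᵢ) = Kₒ + α·Naₒ → α = (0.15557·155.0 − 6.82) / (130.0 − 0.15557·11.8)
α = (24.11 − 6.82) / (130.0 − 1.836) = 17.29/128.2 = 0.1349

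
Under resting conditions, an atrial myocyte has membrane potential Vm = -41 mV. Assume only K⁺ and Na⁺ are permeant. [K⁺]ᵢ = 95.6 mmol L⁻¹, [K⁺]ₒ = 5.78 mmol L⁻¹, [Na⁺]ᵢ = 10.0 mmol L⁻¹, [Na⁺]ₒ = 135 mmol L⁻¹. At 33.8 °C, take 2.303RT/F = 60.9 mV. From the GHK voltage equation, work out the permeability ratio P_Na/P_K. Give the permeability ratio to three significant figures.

0.109

Let α = P_Na/P_K. GHK: Vm = 60.9·log₁₀[(Kₒ + α·Naₒ)/(Kᵢ + α·Naᵢ)].
10^(Vm/60.9) = 10^(-41.0/60.9) = 0.21221
So 0.21221·(Kᵢ + α·Naᵢ) = Kₒ + α·Naₒ → α = (0.21221·95.6 − 5.78) / (135.0 − 0.21221·10.0)
α = (20.29 − 5.78) / (135.0 − 2.122) = 14.51/132.9 = 0.1092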